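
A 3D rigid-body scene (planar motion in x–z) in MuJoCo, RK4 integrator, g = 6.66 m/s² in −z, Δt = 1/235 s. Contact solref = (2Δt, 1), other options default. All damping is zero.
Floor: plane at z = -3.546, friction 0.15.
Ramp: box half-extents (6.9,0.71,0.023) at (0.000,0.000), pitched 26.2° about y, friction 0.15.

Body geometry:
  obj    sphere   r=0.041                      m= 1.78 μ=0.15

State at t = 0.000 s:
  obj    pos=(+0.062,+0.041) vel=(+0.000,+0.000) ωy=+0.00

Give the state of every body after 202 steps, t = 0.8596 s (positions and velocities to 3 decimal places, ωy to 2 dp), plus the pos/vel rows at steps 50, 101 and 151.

State at t = 0.8596 s:
  obj    pos=(+0.758,-0.302) vel=(+1.620,-0.797) ωy=+44.02

Key-timestep trajectory:
   step    t(s)  obj.x    obj.z    obj.vx   obj.vz 
     50  0.2128   +0.105  +0.020  +0.401  -0.197
    101  0.4298   +0.236  -0.045  +0.810  -0.399
    151  0.6426   +0.451  -0.151  +1.211  -0.596


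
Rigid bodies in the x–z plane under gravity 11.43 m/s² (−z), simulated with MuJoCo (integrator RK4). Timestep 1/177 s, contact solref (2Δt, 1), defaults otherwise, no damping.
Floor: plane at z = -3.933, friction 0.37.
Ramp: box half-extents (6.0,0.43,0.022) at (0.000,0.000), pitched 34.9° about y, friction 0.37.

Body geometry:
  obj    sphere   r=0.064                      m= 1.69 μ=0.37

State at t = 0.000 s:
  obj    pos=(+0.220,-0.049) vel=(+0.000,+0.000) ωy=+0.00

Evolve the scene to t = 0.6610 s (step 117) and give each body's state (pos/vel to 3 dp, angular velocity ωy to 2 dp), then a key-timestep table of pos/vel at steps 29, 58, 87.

State at t = 0.6610 s:
  obj    pos=(+1.057,-0.633) vel=(+2.533,-1.767) ωy=+48.23

Key-timestep trajectory:
   step    t(s)  obj.x    obj.z    obj.vx   obj.vz 
     29  0.1638   +0.272  -0.085  +0.628  -0.438
     58  0.3277   +0.426  -0.192  +1.256  -0.876
     87  0.4915   +0.683  -0.372  +1.883  -1.314


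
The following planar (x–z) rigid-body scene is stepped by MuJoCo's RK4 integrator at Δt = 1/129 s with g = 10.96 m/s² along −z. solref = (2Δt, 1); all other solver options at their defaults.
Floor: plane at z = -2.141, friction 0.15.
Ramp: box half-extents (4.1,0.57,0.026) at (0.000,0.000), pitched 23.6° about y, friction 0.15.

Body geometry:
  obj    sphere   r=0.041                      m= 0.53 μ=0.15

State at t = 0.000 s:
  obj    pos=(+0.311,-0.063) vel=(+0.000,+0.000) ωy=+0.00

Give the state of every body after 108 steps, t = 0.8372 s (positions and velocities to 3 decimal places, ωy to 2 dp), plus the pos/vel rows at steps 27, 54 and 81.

State at t = 0.8372 s:
  obj    pos=(+1.318,-0.503) vel=(+2.405,-1.051) ωy=+63.96

Key-timestep trajectory:
   step    t(s)  obj.x    obj.z    obj.vx   obj.vz 
     27  0.2093   +0.374  -0.090  +0.602  -0.263
     54  0.4186   +0.563  -0.173  +1.203  -0.525
     81  0.6279   +0.878  -0.310  +1.804  -0.788


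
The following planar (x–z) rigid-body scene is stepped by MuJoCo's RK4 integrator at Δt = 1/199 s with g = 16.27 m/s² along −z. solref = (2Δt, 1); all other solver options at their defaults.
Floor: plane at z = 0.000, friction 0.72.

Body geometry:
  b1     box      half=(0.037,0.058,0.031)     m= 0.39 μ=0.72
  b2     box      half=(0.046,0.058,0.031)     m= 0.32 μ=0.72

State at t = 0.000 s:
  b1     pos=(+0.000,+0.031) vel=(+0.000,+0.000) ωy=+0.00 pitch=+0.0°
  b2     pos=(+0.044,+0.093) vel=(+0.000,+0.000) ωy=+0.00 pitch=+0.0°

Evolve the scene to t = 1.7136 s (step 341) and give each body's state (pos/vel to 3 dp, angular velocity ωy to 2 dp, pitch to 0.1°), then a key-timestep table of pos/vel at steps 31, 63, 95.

State at t = 1.7136 s:
  b1     pos=(+0.000,+0.031) vel=(+0.000,+0.000) ωy=+0.00 pitch=+0.0°
  b2     pos=(+0.085,+0.046) vel=(+0.000,+0.000) ωy=+0.00 pitch=+90.0°

Key-timestep trajectory:
   step    t(s)  b1.x    b1.z    b1.vx   b1.vz   b2.x    b2.z    b2.vx   b2.vz 
     31  0.1558   +0.000  +0.031  +0.000  +0.000   +0.069  +0.070  +0.293  -0.652
     63  0.3166   +0.000  +0.031  +0.000  +0.000   +0.107  +0.055  +0.022  +0.003
     95  0.4774   +0.000  +0.031  +0.000  +0.000   +0.083  +0.047  -0.083  +0.096


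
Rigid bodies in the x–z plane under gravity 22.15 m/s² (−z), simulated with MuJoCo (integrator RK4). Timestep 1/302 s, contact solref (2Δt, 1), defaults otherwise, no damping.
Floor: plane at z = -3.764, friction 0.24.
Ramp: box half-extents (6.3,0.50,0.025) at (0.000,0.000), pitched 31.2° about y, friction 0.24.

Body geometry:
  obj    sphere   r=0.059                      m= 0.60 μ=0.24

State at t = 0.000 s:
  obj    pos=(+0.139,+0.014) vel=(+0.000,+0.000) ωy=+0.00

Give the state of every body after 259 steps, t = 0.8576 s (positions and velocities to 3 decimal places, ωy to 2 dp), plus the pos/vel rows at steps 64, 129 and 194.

State at t = 0.8576 s:
  obj    pos=(+2.718,-1.548) vel=(+6.013,-3.641) ωy=+119.11

Key-timestep trajectory:
   step    t(s)  obj.x    obj.z    obj.vx   obj.vz 
     64  0.2119   +0.297  -0.081  +1.486  -0.900
    129  0.4272   +0.779  -0.373  +2.995  -1.814
    194  0.6424   +1.586  -0.862  +4.504  -2.728


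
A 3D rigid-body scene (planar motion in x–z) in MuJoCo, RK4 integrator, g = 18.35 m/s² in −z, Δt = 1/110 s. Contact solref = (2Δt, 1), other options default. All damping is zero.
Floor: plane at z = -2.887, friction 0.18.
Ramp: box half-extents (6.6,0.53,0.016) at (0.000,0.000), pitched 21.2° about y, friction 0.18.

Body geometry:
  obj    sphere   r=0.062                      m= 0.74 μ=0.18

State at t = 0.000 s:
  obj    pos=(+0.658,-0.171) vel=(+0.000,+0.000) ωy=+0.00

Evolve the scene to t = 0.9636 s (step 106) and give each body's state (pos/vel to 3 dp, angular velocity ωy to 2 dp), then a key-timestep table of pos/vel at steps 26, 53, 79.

State at t = 0.9636 s:
  obj    pos=(+2.710,-0.967) vel=(+4.258,-1.652) ωy=+73.63

Key-timestep trajectory:
   step    t(s)  obj.x    obj.z    obj.vx   obj.vz 
     26  0.2364   +0.781  -0.219  +1.045  -0.405
     53  0.4818   +1.171  -0.371  +2.129  -0.826
     79  0.7182   +1.798  -0.614  +3.174  -1.231


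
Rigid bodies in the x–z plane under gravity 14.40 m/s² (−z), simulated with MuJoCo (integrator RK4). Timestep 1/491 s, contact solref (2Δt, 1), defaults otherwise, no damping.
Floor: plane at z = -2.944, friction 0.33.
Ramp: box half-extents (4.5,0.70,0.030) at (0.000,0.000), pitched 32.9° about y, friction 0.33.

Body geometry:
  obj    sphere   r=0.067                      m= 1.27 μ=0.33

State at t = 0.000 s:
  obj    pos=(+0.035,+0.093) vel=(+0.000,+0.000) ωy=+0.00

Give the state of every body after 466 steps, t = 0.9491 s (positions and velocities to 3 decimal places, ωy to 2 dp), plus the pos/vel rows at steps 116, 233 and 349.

State at t = 0.9491 s:
  obj    pos=(+2.148,-1.274) vel=(+4.452,-2.880) ωy=+79.13

Key-timestep trajectory:
   step    t(s)  obj.x    obj.z    obj.vx   obj.vz 
    116  0.2363   +0.166  +0.008  +1.108  -0.717
    233  0.4745   +0.563  -0.249  +2.226  -1.440
    349  0.7108   +1.220  -0.674  +3.334  -2.157


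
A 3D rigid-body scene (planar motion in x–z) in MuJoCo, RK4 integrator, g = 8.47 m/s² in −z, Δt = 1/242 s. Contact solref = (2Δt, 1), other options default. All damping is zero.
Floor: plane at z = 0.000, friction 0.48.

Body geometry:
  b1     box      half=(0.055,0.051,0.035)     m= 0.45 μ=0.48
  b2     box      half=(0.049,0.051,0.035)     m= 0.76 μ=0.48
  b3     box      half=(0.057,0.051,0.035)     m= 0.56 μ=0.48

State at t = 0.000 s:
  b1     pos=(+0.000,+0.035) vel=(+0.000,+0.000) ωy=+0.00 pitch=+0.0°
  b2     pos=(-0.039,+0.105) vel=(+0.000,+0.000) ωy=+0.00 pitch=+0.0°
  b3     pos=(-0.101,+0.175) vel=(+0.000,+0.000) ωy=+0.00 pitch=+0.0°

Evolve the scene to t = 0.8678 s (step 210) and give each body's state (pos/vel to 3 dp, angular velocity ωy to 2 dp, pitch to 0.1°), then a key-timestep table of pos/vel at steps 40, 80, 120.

State at t = 0.8678 s:
  b1     pos=(+0.000,+0.035) vel=(+0.000,+0.000) ωy=+0.00 pitch=+0.0°
  b2     pos=(-0.039,+0.105) vel=(+0.000,+0.000) ωy=+0.00 pitch=+0.0°
  b3     pos=(-0.131,+0.057) vel=(+0.000,+0.000) ωy=+0.00 pitch=-90.0°

Key-timestep trajectory:
   step    t(s)  b1.x    b1.z    b1.vx   b1.vz   b2.x    b2.z    b2.vx   b2.vz   b3.x    b3.z    b3.vx   b3.vz 
     40  0.1653   +0.000  +0.035  +0.000  +0.000   -0.039  +0.105  +0.002  -0.001   -0.120  +0.160  -0.207  -0.302
     80  0.3306   +0.000  +0.035  +0.000  +0.000   -0.039  +0.105  +0.000  +0.000   -0.144  +0.063  +0.070  +0.011
    120  0.4959   +0.000  +0.035  +0.000  +0.000   -0.039  +0.105  +0.000  +0.000   -0.127  +0.059  -0.057  -0.031


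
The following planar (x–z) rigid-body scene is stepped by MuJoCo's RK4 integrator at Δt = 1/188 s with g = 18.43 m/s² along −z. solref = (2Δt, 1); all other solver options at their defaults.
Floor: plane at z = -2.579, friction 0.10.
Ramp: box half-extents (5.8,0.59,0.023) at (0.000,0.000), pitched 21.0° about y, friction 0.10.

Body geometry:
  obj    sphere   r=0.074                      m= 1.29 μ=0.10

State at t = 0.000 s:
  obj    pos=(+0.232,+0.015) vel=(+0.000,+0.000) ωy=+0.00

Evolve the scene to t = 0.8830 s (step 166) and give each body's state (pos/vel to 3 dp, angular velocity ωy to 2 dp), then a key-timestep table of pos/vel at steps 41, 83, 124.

State at t = 0.8830 s:
  obj    pos=(+2.009,-0.668) vel=(+4.023,-1.556) ωy=+51.26

Key-timestep trajectory:
   step    t(s)  obj.x    obj.z    obj.vx   obj.vz 
     41  0.2181   +0.340  -0.027  +0.998  -0.370
     83  0.4415   +0.676  -0.156  +2.017  -0.757
    124  0.6596   +1.224  -0.366  +3.007  -1.158


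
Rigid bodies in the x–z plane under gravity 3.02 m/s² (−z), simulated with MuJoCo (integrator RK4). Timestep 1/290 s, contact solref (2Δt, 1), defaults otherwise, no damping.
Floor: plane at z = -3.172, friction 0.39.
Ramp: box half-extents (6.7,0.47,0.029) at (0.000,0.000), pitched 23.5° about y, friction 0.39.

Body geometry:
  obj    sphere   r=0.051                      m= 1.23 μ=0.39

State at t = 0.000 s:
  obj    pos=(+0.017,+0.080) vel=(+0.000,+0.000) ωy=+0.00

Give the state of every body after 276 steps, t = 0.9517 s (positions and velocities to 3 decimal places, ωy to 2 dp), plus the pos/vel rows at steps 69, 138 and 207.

State at t = 0.9517 s:
  obj    pos=(+0.374,-0.075) vel=(+0.751,-0.326) ωy=+16.05

Key-timestep trajectory:
   step    t(s)  obj.x    obj.z    obj.vx   obj.vz 
     69  0.2379   +0.039  +0.070  +0.188  -0.082
    138  0.4759   +0.106  +0.041  +0.375  -0.163
    207  0.7138   +0.218  -0.008  +0.563  -0.245


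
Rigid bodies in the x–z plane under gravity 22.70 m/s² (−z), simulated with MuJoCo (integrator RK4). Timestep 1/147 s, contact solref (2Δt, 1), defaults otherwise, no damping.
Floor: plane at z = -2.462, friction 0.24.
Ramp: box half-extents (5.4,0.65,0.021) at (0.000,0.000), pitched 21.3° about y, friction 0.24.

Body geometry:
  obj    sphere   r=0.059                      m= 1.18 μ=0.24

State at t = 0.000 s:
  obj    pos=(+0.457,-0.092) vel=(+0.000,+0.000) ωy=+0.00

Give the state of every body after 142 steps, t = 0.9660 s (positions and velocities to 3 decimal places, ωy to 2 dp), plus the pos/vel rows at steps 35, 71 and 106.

State at t = 0.9660 s:
  obj    pos=(+3.017,-1.091) vel=(+5.301,-2.067) ωy=+96.41

Key-timestep trajectory:
   step    t(s)  obj.x    obj.z    obj.vx   obj.vz 
     35  0.2381   +0.613  -0.153  +1.307  -0.509
     71  0.4830   +1.097  -0.342  +2.650  -1.033
    106  0.7211   +1.884  -0.649  +3.957  -1.543


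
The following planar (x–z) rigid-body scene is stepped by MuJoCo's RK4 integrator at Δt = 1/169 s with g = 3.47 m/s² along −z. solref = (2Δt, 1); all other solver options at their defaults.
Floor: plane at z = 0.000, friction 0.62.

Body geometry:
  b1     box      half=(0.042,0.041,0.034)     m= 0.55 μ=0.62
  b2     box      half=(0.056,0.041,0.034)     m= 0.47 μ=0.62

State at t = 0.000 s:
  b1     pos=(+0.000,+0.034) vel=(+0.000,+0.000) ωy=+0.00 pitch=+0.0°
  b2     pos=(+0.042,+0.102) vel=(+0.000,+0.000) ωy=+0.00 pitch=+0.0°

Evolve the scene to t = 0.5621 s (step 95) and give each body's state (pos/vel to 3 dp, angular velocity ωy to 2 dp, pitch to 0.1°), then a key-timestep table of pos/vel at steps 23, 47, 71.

State at t = 0.5621 s:
  b1     pos=(+0.000,+0.034) vel=(+0.000,+0.000) ωy=+0.00 pitch=+0.0°
  b2     pos=(+0.044,+0.102) vel=(+0.012,-0.001) ωy=+0.36 pitch=+3.1°

Key-timestep trajectory:
   step    t(s)  b1.x    b1.z    b1.vx   b1.vz   b2.x    b2.z    b2.vx   b2.vz 
     23  0.1361   +0.000  +0.034  +0.000  +0.000   +0.042  +0.102  +0.001  +0.000
     47  0.2781   +0.000  +0.034  +0.000  +0.000   +0.042  +0.102  +0.002  +0.000
     71  0.4201   +0.000  +0.034  +0.000  +0.000   +0.043  +0.102  +0.005  +0.000


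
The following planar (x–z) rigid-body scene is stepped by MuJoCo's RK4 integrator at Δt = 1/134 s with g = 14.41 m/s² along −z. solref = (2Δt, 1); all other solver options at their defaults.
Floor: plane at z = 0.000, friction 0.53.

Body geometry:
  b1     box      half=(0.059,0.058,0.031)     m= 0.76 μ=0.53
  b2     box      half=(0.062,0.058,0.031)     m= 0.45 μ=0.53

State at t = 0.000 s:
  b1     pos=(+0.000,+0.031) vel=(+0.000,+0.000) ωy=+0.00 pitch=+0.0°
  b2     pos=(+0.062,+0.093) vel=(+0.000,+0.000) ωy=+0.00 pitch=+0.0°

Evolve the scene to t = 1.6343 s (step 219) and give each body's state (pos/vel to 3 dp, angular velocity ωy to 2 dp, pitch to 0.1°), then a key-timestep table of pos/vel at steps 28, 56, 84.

State at t = 1.6343 s:
  b1     pos=(+0.000,+0.031) vel=(+0.000,+0.000) ωy=+0.00 pitch=+0.0°
  b2     pos=(+0.216,+0.031) vel=(+0.000,+0.000) ωy=+0.00 pitch=+180.0°

Key-timestep trajectory:
   step    t(s)  b1.x    b1.z    b1.vx   b1.vz   b2.x    b2.z    b2.vx   b2.vz 
     28  0.2090   +0.000  +0.031  +0.000  +0.000   +0.081  +0.084  +0.235  -0.199
     56  0.4179   +0.000  +0.031  +0.000  +0.000   +0.145  +0.069  +0.142  +0.000
     84  0.6269   +0.000  +0.031  +0.000  +0.000   +0.178  +0.064  +0.329  -0.133


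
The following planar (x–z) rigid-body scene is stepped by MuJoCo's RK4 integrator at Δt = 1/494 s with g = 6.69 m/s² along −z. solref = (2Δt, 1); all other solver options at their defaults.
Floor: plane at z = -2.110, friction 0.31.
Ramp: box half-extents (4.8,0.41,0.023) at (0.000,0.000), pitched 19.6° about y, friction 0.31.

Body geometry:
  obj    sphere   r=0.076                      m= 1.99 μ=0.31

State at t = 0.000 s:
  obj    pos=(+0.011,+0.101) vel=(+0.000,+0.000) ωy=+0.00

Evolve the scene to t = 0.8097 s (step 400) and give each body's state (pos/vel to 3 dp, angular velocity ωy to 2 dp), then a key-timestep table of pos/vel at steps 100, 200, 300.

State at t = 0.8097 s:
  obj    pos=(+0.506,-0.075) vel=(+1.223,-0.435) ωy=+17.08

Key-timestep trajectory:
   step    t(s)  obj.x    obj.z    obj.vx   obj.vz 
    100  0.2024   +0.042  +0.090  +0.306  -0.109
    200  0.4049   +0.135  +0.057  +0.611  -0.218
    300  0.6073   +0.290  +0.002  +0.917  -0.327


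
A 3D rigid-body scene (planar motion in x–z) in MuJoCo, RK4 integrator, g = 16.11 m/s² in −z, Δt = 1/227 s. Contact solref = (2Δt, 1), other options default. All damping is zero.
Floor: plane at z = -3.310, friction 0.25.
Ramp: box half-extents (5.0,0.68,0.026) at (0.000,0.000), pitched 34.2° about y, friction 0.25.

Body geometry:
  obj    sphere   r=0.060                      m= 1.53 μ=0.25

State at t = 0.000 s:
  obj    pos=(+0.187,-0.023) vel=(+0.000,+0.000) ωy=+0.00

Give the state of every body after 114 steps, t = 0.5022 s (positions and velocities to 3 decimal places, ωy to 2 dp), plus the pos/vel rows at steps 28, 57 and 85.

State at t = 0.5022 s:
  obj    pos=(+0.862,-0.482) vel=(+2.687,-1.826) ωy=+54.11

Key-timestep trajectory:
   step    t(s)  obj.x    obj.z    obj.vx   obj.vz 
     28  0.1233   +0.228  -0.051  +0.660  -0.449
     57  0.2511   +0.356  -0.138  +1.344  -0.913
     85  0.3744   +0.562  -0.278  +2.004  -1.362


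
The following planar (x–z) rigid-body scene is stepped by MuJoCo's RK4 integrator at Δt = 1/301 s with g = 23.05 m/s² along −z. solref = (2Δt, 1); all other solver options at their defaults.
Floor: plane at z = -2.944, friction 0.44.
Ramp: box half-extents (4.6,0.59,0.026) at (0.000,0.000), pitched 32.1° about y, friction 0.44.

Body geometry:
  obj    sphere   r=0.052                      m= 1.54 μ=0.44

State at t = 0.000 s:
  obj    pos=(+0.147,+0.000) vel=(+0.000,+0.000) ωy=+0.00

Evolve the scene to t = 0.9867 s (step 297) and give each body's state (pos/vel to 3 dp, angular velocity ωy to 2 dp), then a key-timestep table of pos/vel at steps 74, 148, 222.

State at t = 0.9867 s:
  obj    pos=(+3.755,-2.263) vel=(+7.313,-4.587) ωy=+166.00

Key-timestep trajectory:
   step    t(s)  obj.x    obj.z    obj.vx   obj.vz 
     74  0.2458   +0.371  -0.141  +1.822  -1.143
    148  0.4917   +1.043  -0.562  +3.644  -2.286
    222  0.7375   +2.163  -1.265  +5.466  -3.429


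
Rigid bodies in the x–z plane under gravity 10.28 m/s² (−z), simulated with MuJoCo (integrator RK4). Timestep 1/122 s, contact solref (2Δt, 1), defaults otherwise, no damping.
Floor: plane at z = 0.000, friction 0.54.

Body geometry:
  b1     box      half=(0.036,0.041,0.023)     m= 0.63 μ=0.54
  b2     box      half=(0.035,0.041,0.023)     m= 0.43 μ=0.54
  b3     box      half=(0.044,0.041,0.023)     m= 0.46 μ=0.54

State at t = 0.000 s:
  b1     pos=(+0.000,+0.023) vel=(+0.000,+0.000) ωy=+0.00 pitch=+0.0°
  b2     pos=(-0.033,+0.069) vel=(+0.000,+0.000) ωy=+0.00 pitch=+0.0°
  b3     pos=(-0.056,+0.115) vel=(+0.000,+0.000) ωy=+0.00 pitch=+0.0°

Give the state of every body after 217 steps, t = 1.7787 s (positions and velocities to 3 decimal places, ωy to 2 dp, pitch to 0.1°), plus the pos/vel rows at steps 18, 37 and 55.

State at t = 1.7787 s:
  b1     pos=(+0.000,+0.023) vel=(+0.000,+0.000) ωy=+0.00 pitch=+0.0°
  b2     pos=(-0.067,+0.035) vel=(+0.000,+0.000) ωy=+0.00 pitch=-90.0°
  b3     pos=(-0.206,+0.023) vel=(+0.000,+0.000) ωy=+0.00 pitch=+180.0°

Key-timestep trajectory:
   step    t(s)  b1.x    b1.z    b1.vx   b1.vz   b2.x    b2.z    b2.vx   b2.vz   b3.x    b3.z    b3.vx   b3.vz 
     18  0.1475   +0.000  +0.023  +0.001  +0.000   -0.041  +0.069  -0.129  -0.038   -0.078  +0.104  -0.336  -0.241
     37  0.3033   +0.000  +0.023  +0.000  +0.000   -0.072  +0.035  -0.070  +0.142   -0.144  +0.047  -0.345  +0.156
     55  0.4508   +0.000  +0.023  +0.000  +0.000   -0.066  +0.035  -0.069  -0.024   -0.197  +0.032  -0.430  -0.461


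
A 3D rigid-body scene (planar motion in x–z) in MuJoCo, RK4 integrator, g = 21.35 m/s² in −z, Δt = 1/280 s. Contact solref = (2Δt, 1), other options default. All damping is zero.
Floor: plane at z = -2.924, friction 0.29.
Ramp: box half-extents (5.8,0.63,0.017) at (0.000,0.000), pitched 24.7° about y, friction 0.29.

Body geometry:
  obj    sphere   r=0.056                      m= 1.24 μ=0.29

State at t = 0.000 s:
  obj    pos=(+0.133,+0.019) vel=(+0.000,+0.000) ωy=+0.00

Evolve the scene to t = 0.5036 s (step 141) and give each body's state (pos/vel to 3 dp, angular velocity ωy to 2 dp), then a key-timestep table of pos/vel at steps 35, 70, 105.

State at t = 0.5036 s:
  obj    pos=(+0.867,-0.319) vel=(+2.916,-1.341) ωy=+57.29

Key-timestep trajectory:
   step    t(s)  obj.x    obj.z    obj.vx   obj.vz 
     35  0.1250   +0.178  -0.002  +0.724  -0.333
     70  0.2500   +0.314  -0.064  +1.448  -0.666
    105  0.3750   +0.540  -0.168  +2.171  -0.999


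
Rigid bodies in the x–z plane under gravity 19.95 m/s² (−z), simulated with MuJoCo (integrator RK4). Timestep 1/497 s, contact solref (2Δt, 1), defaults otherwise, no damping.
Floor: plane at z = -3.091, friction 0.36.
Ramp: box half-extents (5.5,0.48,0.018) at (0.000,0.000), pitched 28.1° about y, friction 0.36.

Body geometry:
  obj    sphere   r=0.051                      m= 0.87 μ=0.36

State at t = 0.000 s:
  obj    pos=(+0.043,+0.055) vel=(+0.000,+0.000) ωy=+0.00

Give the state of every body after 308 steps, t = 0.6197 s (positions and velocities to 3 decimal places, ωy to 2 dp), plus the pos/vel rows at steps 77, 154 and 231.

State at t = 0.6197 s:
  obj    pos=(+1.180,-0.552) vel=(+3.669,-1.959) ωy=+81.55

Key-timestep trajectory:
   step    t(s)  obj.x    obj.z    obj.vx   obj.vz 
     77  0.1549   +0.114  +0.017  +0.917  -0.490
    154  0.3099   +0.327  -0.097  +1.835  -0.980
    231  0.4648   +0.683  -0.286  +2.752  -1.469


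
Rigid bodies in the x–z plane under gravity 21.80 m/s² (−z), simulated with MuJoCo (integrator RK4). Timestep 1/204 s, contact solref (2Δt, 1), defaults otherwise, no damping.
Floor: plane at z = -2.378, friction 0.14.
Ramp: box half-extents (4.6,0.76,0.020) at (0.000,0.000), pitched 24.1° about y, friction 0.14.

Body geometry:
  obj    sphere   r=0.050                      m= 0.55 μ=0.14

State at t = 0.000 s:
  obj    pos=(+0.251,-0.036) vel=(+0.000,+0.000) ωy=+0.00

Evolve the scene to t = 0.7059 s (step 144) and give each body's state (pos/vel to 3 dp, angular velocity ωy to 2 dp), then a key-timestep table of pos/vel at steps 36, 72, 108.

State at t = 0.7059 s:
  obj    pos=(+1.698,-0.683) vel=(+4.098,-1.833) ωy=+89.72

Key-timestep trajectory:
   step    t(s)  obj.x    obj.z    obj.vx   obj.vz 
     36  0.1765   +0.342  -0.076  +1.025  -0.458
     72  0.3529   +0.613  -0.197  +2.049  -0.917
    108  0.5294   +1.065  -0.400  +3.073  -1.375


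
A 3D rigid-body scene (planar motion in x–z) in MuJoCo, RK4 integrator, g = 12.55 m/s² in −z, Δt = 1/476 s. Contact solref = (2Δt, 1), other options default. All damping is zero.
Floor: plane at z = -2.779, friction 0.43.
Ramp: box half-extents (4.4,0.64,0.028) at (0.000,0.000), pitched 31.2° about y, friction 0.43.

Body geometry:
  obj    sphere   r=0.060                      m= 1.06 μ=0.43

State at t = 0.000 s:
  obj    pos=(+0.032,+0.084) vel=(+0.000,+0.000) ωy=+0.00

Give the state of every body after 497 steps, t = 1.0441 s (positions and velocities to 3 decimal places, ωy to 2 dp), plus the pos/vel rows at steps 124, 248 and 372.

State at t = 1.0441 s:
  obj    pos=(+2.197,-1.228) vel=(+4.147,-2.512) ωy=+80.80

Key-timestep trajectory:
   step    t(s)  obj.x    obj.z    obj.vx   obj.vz 
    124  0.2605   +0.167  +0.002  +1.035  -0.627
    248  0.5210   +0.571  -0.243  +2.070  -1.253
    372  0.7815   +1.245  -0.651  +3.104  -1.880


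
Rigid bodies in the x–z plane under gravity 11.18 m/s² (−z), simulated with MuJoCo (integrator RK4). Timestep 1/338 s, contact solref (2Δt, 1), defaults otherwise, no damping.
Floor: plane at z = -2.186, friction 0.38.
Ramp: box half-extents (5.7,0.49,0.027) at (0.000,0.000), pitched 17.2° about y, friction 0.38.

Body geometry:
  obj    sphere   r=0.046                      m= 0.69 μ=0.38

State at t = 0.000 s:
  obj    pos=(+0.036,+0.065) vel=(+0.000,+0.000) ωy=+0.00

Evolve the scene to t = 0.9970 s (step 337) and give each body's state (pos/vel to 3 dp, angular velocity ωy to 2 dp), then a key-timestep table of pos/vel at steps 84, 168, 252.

State at t = 0.9970 s:
  obj    pos=(+1.157,-0.282) vel=(+2.249,-0.696) ωy=+51.18

Key-timestep trajectory:
   step    t(s)  obj.x    obj.z    obj.vx   obj.vz 
     84  0.2485   +0.106  +0.044  +0.561  -0.174
    168  0.4970   +0.315  -0.021  +1.121  -0.347
    252  0.7456   +0.663  -0.129  +1.682  -0.521


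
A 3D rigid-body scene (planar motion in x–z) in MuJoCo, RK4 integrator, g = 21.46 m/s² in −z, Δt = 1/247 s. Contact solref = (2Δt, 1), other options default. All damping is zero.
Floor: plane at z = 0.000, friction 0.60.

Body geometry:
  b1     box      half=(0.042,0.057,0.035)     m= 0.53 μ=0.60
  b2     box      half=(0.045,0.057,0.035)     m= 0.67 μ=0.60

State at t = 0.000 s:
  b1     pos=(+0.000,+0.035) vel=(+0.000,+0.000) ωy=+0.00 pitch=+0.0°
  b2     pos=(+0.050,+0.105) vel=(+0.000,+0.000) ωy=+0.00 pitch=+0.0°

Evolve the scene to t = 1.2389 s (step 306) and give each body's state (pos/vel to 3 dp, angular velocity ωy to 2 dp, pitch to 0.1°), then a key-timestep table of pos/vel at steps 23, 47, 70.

State at t = 1.2389 s:
  b1     pos=(+0.000,+0.035) vel=(+0.000,+0.000) ωy=+0.00 pitch=+0.0°
  b2     pos=(+0.093,+0.045) vel=(+0.000,+0.000) ωy=+0.00 pitch=+90.0°

Key-timestep trajectory:
   step    t(s)  b1.x    b1.z    b1.vx   b1.vz   b2.x    b2.z    b2.vx   b2.vz 
     23  0.0931   +0.000  +0.035  -0.001  +0.000   +0.063  +0.099  +0.300  -0.214
     47  0.1903   +0.000  +0.035  +0.000  +0.000   +0.100  +0.047  +0.190  +0.288
     70  0.2834   +0.000  +0.035  +0.000  +0.000   +0.094  +0.045  -0.351  -0.251


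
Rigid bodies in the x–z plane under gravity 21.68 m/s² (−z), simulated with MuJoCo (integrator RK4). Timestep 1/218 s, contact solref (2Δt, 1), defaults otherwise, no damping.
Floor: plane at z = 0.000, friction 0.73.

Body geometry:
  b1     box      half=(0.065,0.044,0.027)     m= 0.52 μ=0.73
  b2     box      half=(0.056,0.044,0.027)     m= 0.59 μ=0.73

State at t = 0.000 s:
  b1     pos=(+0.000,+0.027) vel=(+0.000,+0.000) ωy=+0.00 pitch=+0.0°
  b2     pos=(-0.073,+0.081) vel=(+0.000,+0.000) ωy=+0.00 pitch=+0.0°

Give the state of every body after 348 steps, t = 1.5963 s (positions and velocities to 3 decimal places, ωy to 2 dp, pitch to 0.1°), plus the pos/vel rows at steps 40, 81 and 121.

State at t = 1.5963 s:
  b1     pos=(+0.000,+0.027) vel=(+0.000,+0.000) ωy=+0.00 pitch=+0.0°
  b2     pos=(-0.128,+0.056) vel=(+0.000,+0.000) ωy=+0.00 pitch=-90.0°

Key-timestep trajectory:
   step    t(s)  b1.x    b1.z    b1.vx   b1.vz   b2.x    b2.z    b2.vx   b2.vz 
     40  0.1835   +0.000  +0.027  +0.000  +0.000   -0.112  +0.061  -0.378  -0.072
     81  0.3716   +0.000  +0.027  +0.000  +0.000   -0.140  +0.060  +0.160  -0.039
    121  0.5550   +0.000  +0.027  +0.000  +0.000   -0.132  +0.057  -0.005  +0.021


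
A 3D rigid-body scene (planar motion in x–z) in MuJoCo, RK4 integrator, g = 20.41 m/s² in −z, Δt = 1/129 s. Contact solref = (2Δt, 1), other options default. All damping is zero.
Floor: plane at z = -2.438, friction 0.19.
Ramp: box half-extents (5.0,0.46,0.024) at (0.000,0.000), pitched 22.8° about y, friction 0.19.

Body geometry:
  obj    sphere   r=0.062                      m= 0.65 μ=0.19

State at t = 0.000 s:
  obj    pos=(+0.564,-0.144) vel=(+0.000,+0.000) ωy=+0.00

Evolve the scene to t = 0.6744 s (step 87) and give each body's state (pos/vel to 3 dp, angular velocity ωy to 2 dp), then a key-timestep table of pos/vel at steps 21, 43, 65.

State at t = 0.6744 s:
  obj    pos=(+1.749,-0.642) vel=(+3.513,-1.477) ωy=+61.42

Key-timestep trajectory:
   step    t(s)  obj.x    obj.z    obj.vx   obj.vz 
     21  0.1628   +0.633  -0.173  +0.848  -0.357
     43  0.3333   +0.854  -0.266  +1.737  -0.730
     65  0.5039   +1.225  -0.422  +2.625  -1.103


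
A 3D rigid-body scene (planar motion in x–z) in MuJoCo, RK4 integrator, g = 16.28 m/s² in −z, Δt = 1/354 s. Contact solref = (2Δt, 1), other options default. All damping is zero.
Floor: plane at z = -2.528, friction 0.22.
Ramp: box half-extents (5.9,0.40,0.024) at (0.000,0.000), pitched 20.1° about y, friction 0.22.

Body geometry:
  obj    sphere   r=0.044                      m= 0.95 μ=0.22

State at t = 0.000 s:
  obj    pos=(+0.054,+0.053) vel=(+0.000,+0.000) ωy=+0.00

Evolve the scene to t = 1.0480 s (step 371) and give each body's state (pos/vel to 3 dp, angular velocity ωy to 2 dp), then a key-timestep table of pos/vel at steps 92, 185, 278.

State at t = 1.0480 s:
  obj    pos=(+2.115,-0.702) vel=(+3.933,-1.439) ωy=+95.18

Key-timestep trajectory:
   step    t(s)  obj.x    obj.z    obj.vx   obj.vz 
     92  0.2599   +0.181  +0.006  +0.975  -0.357
    185  0.5226   +0.566  -0.135  +1.961  -0.718
    278  0.7853   +1.211  -0.371  +2.947  -1.079


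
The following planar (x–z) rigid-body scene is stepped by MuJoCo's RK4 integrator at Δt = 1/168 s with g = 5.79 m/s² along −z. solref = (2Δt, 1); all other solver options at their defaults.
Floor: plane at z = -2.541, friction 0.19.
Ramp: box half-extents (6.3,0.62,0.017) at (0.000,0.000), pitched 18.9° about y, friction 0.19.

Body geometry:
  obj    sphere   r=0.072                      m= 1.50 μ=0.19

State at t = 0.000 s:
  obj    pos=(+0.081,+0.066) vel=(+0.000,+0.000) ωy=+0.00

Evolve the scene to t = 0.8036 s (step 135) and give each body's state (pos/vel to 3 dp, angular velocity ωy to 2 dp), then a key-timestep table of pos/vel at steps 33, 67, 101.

State at t = 0.8036 s:
  obj    pos=(+0.490,-0.074) vel=(+1.019,-0.349) ωy=+14.95

Key-timestep trajectory:
   step    t(s)  obj.x    obj.z    obj.vx   obj.vz 
     33  0.1964   +0.106  +0.058  +0.249  -0.085
     67  0.3988   +0.182  +0.032  +0.506  -0.173
    101  0.6012   +0.310  -0.012  +0.762  -0.261


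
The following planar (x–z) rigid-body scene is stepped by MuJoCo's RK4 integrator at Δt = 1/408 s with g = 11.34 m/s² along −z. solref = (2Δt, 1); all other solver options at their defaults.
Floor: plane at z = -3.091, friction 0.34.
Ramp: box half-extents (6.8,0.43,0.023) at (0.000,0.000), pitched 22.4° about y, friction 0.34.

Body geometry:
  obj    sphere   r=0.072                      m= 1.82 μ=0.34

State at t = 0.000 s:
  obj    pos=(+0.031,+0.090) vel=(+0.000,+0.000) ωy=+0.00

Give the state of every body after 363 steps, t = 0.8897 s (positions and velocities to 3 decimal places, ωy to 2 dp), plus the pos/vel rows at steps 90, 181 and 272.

State at t = 0.8897 s:
  obj    pos=(+1.161,-0.376) vel=(+2.539,-1.047) ωy=+38.14

Key-timestep trajectory:
   step    t(s)  obj.x    obj.z    obj.vx   obj.vz 
     90  0.2206   +0.100  +0.061  +0.630  -0.260
    181  0.4436   +0.312  -0.026  +1.266  -0.522
    272  0.6667   +0.665  -0.171  +1.903  -0.784


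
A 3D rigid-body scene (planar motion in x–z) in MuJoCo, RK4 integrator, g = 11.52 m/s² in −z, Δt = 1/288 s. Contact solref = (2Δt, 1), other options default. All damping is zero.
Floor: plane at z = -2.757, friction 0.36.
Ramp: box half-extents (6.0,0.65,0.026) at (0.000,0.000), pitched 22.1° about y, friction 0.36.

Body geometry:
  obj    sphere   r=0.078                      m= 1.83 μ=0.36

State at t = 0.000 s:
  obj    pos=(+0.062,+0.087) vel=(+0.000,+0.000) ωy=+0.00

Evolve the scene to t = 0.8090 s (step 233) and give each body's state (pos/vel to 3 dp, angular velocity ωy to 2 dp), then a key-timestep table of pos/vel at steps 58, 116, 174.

State at t = 0.8090 s:
  obj    pos=(+1.001,-0.294) vel=(+2.321,-0.942) ωy=+32.11

Key-timestep trajectory:
   step    t(s)  obj.x    obj.z    obj.vx   obj.vz 
     58  0.2014   +0.120  +0.063  +0.578  -0.235
    116  0.4028   +0.295  -0.007  +1.155  -0.469
    174  0.6042   +0.586  -0.126  +1.733  -0.704


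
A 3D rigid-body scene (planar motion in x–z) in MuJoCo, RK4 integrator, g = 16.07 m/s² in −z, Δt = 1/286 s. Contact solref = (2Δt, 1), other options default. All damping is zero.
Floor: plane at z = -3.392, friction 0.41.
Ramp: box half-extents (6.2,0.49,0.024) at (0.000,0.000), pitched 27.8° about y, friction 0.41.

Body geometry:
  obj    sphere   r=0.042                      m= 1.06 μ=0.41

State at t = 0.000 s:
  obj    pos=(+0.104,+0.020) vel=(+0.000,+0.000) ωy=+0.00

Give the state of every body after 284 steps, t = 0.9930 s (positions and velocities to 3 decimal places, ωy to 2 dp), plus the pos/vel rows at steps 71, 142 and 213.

State at t = 0.9930 s:
  obj    pos=(+2.439,-1.211) vel=(+4.702,-2.479) ωy=+126.56

Key-timestep trajectory:
   step    t(s)  obj.x    obj.z    obj.vx   obj.vz 
     71  0.2483   +0.250  -0.057  +1.176  -0.620
    142  0.4965   +0.688  -0.288  +2.351  -1.240
    213  0.7448   +1.417  -0.673  +3.527  -1.859


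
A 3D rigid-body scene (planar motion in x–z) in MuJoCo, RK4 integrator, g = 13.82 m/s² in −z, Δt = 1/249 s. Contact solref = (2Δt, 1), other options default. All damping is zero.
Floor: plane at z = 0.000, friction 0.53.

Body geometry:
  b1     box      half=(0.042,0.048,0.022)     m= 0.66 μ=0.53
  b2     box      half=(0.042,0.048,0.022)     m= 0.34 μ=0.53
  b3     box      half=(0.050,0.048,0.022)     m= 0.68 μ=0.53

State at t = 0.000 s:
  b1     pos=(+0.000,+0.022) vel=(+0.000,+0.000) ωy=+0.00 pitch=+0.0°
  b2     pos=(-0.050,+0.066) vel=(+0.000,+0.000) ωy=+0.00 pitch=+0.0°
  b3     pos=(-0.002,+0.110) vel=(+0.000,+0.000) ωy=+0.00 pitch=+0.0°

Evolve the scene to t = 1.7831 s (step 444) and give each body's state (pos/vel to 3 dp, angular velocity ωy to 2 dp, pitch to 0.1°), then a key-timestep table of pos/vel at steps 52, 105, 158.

State at t = 1.7831 s:
  b1     pos=(+0.000,+0.022) vel=(+0.000,+0.000) ωy=+0.00 pitch=+0.0°
  b2     pos=(-0.092,+0.042) vel=(+0.000,+0.000) ωy=+0.00 pitch=-90.0°
  b3     pos=(+0.111,+0.022) vel=(+0.000,+0.000) ωy=+0.00 pitch=+180.0°

Key-timestep trajectory:
   step    t(s)  b1.x    b1.z    b1.vx   b1.vz   b2.x    b2.z    b2.vx   b2.vz   b3.x    b3.z    b3.vx   b3.vz 
     52  0.2088   +0.000  +0.022  +0.000  +0.000   -0.054  +0.064  -0.122  -0.065   +0.024  +0.098  +0.149  +0.013
    105  0.4217   +0.000  +0.022  +0.000  +0.000   -0.103  +0.046  -0.101  +0.027   +0.079  +0.079  +0.454  -0.469
    158  0.6345   +0.000  +0.022  +0.000  +0.000   -0.088  +0.044  -0.029  -0.011   +0.111  +0.022  +0.000  +0.000


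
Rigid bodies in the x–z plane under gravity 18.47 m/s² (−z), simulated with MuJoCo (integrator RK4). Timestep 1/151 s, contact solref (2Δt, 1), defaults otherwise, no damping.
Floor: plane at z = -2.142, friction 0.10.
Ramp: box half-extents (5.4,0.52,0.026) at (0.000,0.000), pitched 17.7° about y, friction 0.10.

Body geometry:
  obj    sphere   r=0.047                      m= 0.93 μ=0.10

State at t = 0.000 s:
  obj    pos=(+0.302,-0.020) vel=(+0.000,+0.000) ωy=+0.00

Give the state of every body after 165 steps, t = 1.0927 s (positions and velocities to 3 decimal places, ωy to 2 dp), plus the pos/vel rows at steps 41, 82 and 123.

State at t = 1.0927 s:
  obj    pos=(+2.584,-0.748) vel=(+4.176,-1.333) ωy=+93.22

Key-timestep trajectory:
   step    t(s)  obj.x    obj.z    obj.vx   obj.vz 
     41  0.2715   +0.443  -0.065  +1.038  -0.331
     82  0.5430   +0.866  -0.200  +2.076  -0.662
    123  0.8146   +1.570  -0.424  +3.113  -0.994


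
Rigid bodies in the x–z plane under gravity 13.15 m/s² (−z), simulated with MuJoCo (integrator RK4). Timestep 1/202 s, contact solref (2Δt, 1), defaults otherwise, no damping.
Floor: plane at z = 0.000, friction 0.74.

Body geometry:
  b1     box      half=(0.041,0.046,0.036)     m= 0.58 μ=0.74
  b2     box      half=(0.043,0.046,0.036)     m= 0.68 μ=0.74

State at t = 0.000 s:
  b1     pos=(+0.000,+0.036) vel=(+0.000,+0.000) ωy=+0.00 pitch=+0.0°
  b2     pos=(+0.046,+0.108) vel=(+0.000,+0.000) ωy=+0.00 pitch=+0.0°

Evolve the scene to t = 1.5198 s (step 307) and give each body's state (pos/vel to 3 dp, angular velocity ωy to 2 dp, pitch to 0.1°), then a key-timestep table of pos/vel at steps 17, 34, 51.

State at t = 1.5198 s:
  b1     pos=(+0.000,+0.036) vel=(+0.000,+0.000) ωy=+0.00 pitch=+0.0°
  b2     pos=(+0.089,+0.043) vel=(+0.000,+0.000) ωy=+0.00 pitch=+90.0°

Key-timestep trajectory:
   step    t(s)  b1.x    b1.z    b1.vx   b1.vz   b2.x    b2.z    b2.vx   b2.vz 
     17  0.0842   +0.000  +0.036  +0.000  +0.000   +0.050  +0.107  +0.102  -0.025
     34  0.1683   +0.000  +0.036  +0.000  +0.000   +0.066  +0.099  +0.281  -0.245
     51  0.2525   +0.000  +0.036  +0.000  +0.000   +0.091  +0.040  +0.174  -0.352


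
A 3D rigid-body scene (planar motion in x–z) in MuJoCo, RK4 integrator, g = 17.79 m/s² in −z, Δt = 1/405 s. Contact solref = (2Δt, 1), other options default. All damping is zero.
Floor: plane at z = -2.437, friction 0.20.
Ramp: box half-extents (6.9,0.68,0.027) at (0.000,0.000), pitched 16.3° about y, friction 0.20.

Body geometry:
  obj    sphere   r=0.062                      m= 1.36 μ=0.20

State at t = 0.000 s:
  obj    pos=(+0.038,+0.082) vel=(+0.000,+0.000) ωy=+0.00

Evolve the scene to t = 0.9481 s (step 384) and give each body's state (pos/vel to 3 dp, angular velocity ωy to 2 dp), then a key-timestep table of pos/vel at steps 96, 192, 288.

State at t = 0.9481 s:
  obj    pos=(+1.577,-0.368) vel=(+3.246,-0.949) ωy=+54.54

Key-timestep trajectory:
   step    t(s)  obj.x    obj.z    obj.vx   obj.vz 
     96  0.2370   +0.134  +0.054  +0.811  -0.237
    192  0.4741   +0.423  -0.031  +1.623  -0.475
    288  0.7111   +0.903  -0.171  +2.434  -0.712


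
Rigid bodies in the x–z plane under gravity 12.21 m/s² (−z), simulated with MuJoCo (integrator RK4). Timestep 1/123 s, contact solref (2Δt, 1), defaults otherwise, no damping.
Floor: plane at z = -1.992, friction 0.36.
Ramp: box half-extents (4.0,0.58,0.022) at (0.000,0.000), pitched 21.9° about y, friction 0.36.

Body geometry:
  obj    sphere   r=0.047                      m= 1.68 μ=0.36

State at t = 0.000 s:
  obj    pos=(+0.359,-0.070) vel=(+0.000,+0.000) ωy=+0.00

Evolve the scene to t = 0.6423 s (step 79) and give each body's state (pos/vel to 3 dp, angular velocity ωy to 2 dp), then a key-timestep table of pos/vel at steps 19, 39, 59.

State at t = 0.6423 s:
  obj    pos=(+0.982,-0.320) vel=(+1.939,-0.779) ωy=+44.44

Key-timestep trajectory:
   step    t(s)  obj.x    obj.z    obj.vx   obj.vz 
     19  0.1545   +0.395  -0.084  +0.466  -0.188
     39  0.3171   +0.511  -0.131  +0.957  -0.385
     59  0.4797   +0.706  -0.210  +1.448  -0.582


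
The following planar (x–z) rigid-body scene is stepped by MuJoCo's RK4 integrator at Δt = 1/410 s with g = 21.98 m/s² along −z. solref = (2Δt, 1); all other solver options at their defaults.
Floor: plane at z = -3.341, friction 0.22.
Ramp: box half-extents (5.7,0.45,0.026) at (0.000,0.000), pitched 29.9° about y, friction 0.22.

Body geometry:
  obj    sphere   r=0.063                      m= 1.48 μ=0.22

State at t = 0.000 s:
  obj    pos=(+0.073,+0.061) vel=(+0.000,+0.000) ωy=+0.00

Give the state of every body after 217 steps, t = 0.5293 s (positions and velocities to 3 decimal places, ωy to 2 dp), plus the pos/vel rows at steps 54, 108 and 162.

State at t = 0.5293 s:
  obj    pos=(+1.023,-0.486) vel=(+3.591,-2.065) ωy=+65.73

Key-timestep trajectory:
   step    t(s)  obj.x    obj.z    obj.vx   obj.vz 
     54  0.1317   +0.132  +0.027  +0.894  -0.514
    108  0.2634   +0.308  -0.075  +1.787  -1.028
    162  0.3951   +0.603  -0.244  +2.681  -1.542


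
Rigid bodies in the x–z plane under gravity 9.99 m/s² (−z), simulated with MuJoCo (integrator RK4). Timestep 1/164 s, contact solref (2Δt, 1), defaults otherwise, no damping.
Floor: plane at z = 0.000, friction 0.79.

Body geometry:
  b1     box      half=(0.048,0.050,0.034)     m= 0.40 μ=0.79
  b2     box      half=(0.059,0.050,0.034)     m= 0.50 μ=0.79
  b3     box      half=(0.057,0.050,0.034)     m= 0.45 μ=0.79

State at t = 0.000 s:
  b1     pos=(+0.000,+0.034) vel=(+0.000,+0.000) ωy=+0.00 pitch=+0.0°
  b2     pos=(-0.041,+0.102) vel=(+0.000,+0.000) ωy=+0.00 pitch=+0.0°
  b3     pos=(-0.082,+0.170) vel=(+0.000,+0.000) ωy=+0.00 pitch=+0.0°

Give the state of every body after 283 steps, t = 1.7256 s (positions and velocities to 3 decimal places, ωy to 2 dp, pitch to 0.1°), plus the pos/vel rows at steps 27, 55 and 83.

State at t = 1.7256 s:
  b1     pos=(+0.000,+0.034) vel=(+0.000,+0.000) ωy=+0.00 pitch=+0.0°
  b2     pos=(-0.091,+0.059) vel=(+0.000,+0.000) ωy=+0.00 pitch=-90.0°
  b3     pos=(-0.286,+0.034) vel=(+0.000,+0.000) ωy=+0.00 pitch=+180.0°

Key-timestep trajectory:
   step    t(s)  b1.x    b1.z    b1.vx   b1.vz   b2.x    b2.z    b2.vx   b2.vz   b3.x    b3.z    b3.vx   b3.vz 
     27  0.1646   +0.000  +0.034  +0.001  +0.000   -0.050  +0.102  -0.135  -0.007   -0.108  +0.157  -0.349  -0.230
     55  0.3354   +0.000  +0.034  +0.000  +0.000   -0.091  +0.057  -0.303  -0.236   -0.190  +0.057  -0.656  -0.198
     83  0.5061   +0.000  +0.034  +0.000  +0.000   -0.088  +0.060  -0.024  +0.002   -0.257  +0.059  -0.432  -0.208


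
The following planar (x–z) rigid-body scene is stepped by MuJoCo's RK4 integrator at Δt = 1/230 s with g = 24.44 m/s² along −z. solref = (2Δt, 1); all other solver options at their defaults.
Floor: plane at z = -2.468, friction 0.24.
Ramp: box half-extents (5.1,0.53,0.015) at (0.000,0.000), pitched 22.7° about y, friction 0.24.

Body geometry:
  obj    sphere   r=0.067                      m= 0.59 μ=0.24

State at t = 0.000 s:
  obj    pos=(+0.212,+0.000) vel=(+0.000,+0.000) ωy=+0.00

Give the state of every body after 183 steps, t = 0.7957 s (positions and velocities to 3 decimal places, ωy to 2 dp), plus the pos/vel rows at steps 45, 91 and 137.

State at t = 0.7957 s:
  obj    pos=(+2.179,-0.823) vel=(+4.945,-2.069) ωy=+79.99

Key-timestep trajectory:
   step    t(s)  obj.x    obj.z    obj.vx   obj.vz 
     45  0.1957   +0.331  -0.050  +1.216  -0.509
     91  0.3957   +0.699  -0.203  +2.459  -1.029
    137  0.5957   +1.315  -0.461  +3.702  -1.549
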